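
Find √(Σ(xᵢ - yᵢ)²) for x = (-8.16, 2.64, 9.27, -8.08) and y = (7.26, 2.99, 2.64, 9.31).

√(Σ(x_i - y_i)²) = √((-8.16 - 7.26)² + (2.64 - 2.99)² + (9.27 - 2.64)² + (-8.08 - 9.31)²)
= √((-15.42)² + (-0.35)² + 6.63² + (-17.39)²) = √(237.7764 + 0.1225 + 43.9569 + 302.4121) = √584.2679 ≈ 24.1716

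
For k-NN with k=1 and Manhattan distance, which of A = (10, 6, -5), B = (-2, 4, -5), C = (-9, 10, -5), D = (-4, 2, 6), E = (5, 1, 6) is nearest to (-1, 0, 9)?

Distances: d(A) = 31, d(B) = 19, d(C) = 32, d(D) = 8, d(E) = 10. Nearest: D = (-4, 2, 6) with distance 8.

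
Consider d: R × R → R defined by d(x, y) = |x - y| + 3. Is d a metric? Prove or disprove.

No. d fails identity of indiscernibles (specifically d(x,x) = 0): d(6, 6) = |6 - 6| + 3 = 0 + 3 = 3 ≠ 0.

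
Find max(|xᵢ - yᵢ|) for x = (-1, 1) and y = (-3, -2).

max(|x_i - y_i|) = max(|-1 - (-3)|, |1 - (-2)|) = max(2, 3) = 3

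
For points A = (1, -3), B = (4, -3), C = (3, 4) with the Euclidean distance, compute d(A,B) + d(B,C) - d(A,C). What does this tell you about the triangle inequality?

d(A,B) = √(3² + 0²) = √9 = 3, d(B,C) = √(1² + 7²) = √50 ≈ 7.0711, d(A,C) = √(2² + 7²) = √53 ≈ 7.2801.
d(A,B) + d(B,C) - d(A,C) = 3 + 7.0711 - 7.2801 = 10.0711 - 7.2801 = 2.791 (to 4 decimal places). This is ≥ 0, so the triangle inequality holds for these points.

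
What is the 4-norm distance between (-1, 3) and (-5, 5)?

(Σ|x_i - y_i|^4)^(1/4) = (|-1 - (-5)|^4 + |3 - 5|^4)^(1/4)
= (4^4 + 2^4)^(1/4) = (256 + 16)^(1/4) = (272)^(1/4) ≈ 4.0611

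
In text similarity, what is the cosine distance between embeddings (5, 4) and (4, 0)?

With u = (5, 4), v = (4, 0):
u·v = 5·4 + 4·0 = 20 + 0 = 20.
|u| = √(5² + 4²) = √41, |v| = √(4² + 0²) = √16, so |u||v| = √(41·16) = √656.
cos θ = (u·v)/(|u||v|) = 20/√656 ≈ 0.7809
Cosine distance = 1 - cos θ ≈ 1 - 0.7809 = 0.2191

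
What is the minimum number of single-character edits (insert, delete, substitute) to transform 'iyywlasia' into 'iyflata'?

Let D[i][j] be the edit distance between the first i characters of 'iyywlasia' and the first j characters of 'iyflata', with D[i][0] = i, D[0][j] = j, and D[i][j] = D[i-1][j-1] if the characters match, else 1 + min(D[i-1][j], D[i][j-1], D[i-1][j-1]). Filling the table (rows: prefixes of 'iyywlasia', columns: prefixes of 'iyflata'):
     ε  i  y  f  l  a  t  a
  ε  0  1  2  3  4  5  6  7
  i  1  0  1  2  3  4  5  6
  y  2  1  0  1  2  3  4  5
  y  3  2  1  1  2  3  4  5
  w  4  3  2  2  2  3  4  5
  l  5  4  3  3  2  3  4  5
  a  6  5  4  4  3  2  3  4
  s  7  6  5  5  4  3  3  4
  i  8  7  6  6  5  4  4  4
  a  9  8  7  7  6  5  5  4
The bottom-right entry gives D[9][7] = 4, so no sequence of fewer than 4 edits works. Backtracking through the table gives one optimal edit sequence (4 edits):
  iyywlasia → iywlasia (del y @2)
  iywlasia → iyflasia (sub w→f @3)
  iyflasia → iyflaia (del s @6)
  iyflaia → iyflata (sub i→t @6)
Edit distance = 4.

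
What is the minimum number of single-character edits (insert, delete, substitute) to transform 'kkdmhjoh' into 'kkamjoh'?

Let D[i][j] be the edit distance between the first i characters of 'kkdmhjoh' and the first j characters of 'kkamjoh', with D[i][0] = i, D[0][j] = j, and D[i][j] = D[i-1][j-1] if the characters match, else 1 + min(D[i-1][j], D[i][j-1], D[i-1][j-1]). Filling the table (rows: prefixes of 'kkdmhjoh', columns: prefixes of 'kkamjoh'):
     ε  k  k  a  m  j  o  h
  ε  0  1  2  3  4  5  6  7
  k  1  0  1  2  3  4  5  6
  k  2  1  0  1  2  3  4  5
  d  3  2  1  1  2  3  4  5
  m  4  3  2  2  1  2  3  4
  h  5  4  3  3  2  2  3  3
  j  6  5  4  4  3  2  3  4
  o  7  6  5  5  4  3  2  3
  h  8  7  6  6  5  4  3  2
The bottom-right entry gives D[8][7] = 2, so no sequence of fewer than 2 edits works. Backtracking through the table gives one optimal edit sequence (2 edits):
  kkdmhjoh → kkamhjoh (sub d→a @3)
  kkamhjoh → kkamjoh (del h @5)
Edit distance = 2.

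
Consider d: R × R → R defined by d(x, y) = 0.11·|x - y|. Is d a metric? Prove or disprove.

Yes. Since |x - y| is a metric on R and 0.11 > 0, the positive scalar multiple 0.11·|x - y| is also a metric: scaling by a positive constant preserves non-negativity, identity (d=0 ⟺ |x-y|=0 ⟺ x=y), symmetry, and the triangle inequality.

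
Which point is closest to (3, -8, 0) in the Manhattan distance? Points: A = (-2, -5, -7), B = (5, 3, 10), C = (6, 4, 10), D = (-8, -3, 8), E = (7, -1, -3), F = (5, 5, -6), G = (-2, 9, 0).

Distances: d(A) = 15, d(B) = 23, d(C) = 25, d(D) = 24, d(E) = 14, d(F) = 21, d(G) = 22. Nearest: E = (7, -1, -3) with distance 14.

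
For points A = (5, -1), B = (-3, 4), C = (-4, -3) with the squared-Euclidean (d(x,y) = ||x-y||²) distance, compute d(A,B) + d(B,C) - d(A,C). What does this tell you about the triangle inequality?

d(A,B) = 8² + 5² = 89, d(B,C) = 1² + 7² = 50, d(A,C) = 9² + 2² = 85.
d(A,B) + d(B,C) - d(A,C) = 89 + 50 - 85 = 139 - 85 = 54. This is ≥ 0, so the triangle inequality holds for these points.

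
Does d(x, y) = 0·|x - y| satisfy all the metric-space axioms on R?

No. With c = 0, d(x,y) = 0 for all x, y. This fails identity of indiscernibles: d(4, 8) = 0 but 4 ≠ 8.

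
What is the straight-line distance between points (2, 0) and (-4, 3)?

√(Σ(x_i - y_i)²) = √((2 - (-4))² + (0 - 3)²)
= √(6² + (-3)²) = √(36 + 9) = √45 ≈ 6.7082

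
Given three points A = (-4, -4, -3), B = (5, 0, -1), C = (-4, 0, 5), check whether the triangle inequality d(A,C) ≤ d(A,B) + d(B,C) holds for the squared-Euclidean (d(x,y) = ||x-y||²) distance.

d(A,B) = 9² + 4² + 2² = 101, d(B,C) = 9² + 0² + 6² = 117, d(A,C) = 0² + 4² + 8² = 80.
d(A,C) = 80 ≤ 101 + 117 = 218. Triangle inequality is satisfied.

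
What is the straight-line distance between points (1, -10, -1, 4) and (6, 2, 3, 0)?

√(Σ(x_i - y_i)²) = √((1 - 6)² + (-10 - 2)² + (-1 - 3)² + (4 - 0)²)
= √((-5)² + (-12)² + (-4)² + 4²) = √(25 + 144 + 16 + 16) = √201 ≈ 14.1774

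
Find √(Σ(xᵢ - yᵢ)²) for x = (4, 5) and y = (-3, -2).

√(Σ(x_i - y_i)²) = √((4 - (-3))² + (5 - (-2))²)
= √(7² + 7²) = √(49 + 49) = √98 ≈ 9.8995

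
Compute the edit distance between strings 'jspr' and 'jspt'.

Let D[i][j] be the edit distance between the first i characters of 'jspr' and the first j characters of 'jspt', with D[i][0] = i, D[0][j] = j, and D[i][j] = D[i-1][j-1] if the characters match, else 1 + min(D[i-1][j], D[i][j-1], D[i-1][j-1]). Filling the table (rows: prefixes of 'jspr', columns: prefixes of 'jspt'):
     ε  j  s  p  t
  ε  0  1  2  3  4
  j  1  0  1  2  3
  s  2  1  0  1  2
  p  3  2  1  0  1
  r  4  3  2  1  1
The bottom-right entry gives D[4][4] = 1, so no sequence of fewer than 1 edit works. Backtracking through the table gives one optimal edit sequence (1 edit):
  jspr → jspt (sub r→t @4)
Edit distance = 1.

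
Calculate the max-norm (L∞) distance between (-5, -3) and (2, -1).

max(|x_i - y_i|) = max(|-5 - 2|, |-3 - (-1)|) = max(7, 2) = 7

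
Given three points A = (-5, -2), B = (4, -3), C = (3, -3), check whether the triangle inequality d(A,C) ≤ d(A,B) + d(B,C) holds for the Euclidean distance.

d(A,B) = √(9² + 1²) = √82 ≈ 9.0554, d(B,C) = √(1² + 0²) = √1 = 1, d(A,C) = √(8² + 1²) = √65 ≈ 8.0623.
d(A,C) ≈ 8.0623 ≤ 9.0554 + 1 = 10.0554. Triangle inequality is satisfied.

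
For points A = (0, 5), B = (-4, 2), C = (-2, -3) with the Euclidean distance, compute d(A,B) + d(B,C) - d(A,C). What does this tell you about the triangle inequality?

d(A,B) = √(4² + 3²) = √25 = 5, d(B,C) = √(2² + 5²) = √29 ≈ 5.3852, d(A,C) = √(2² + 8²) = √68 ≈ 8.2462.
d(A,B) + d(B,C) - d(A,C) = 5 + 5.3852 - 8.2462 = 10.3852 - 8.2462 = 2.139 (to 4 decimal places). This is ≥ 0, so the triangle inequality holds for these points.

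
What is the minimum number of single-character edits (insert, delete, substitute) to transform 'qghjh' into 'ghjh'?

Let D[i][j] be the edit distance between the first i characters of 'qghjh' and the first j characters of 'ghjh', with D[i][0] = i, D[0][j] = j, and D[i][j] = D[i-1][j-1] if the characters match, else 1 + min(D[i-1][j], D[i][j-1], D[i-1][j-1]). Filling the table (rows: prefixes of 'qghjh', columns: prefixes of 'ghjh'):
     ε  g  h  j  h
  ε  0  1  2  3  4
  q  1  1  2  3  4
  g  2  1  2  3  4
  h  3  2  1  2  3
  j  4  3  2  1  2
  h  5  4  3  2  1
The bottom-right entry gives D[5][4] = 1, so no sequence of fewer than 1 edit works. Backtracking through the table gives one optimal edit sequence (1 edit):
  qghjh → ghjh (del q @1)
Edit distance = 1.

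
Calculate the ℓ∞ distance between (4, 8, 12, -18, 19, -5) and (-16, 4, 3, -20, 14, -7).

max(|x_i - y_i|) = max(|4 - (-16)|, |8 - 4|, |12 - 3|, |-18 - (-20)|, |19 - 14|, |-5 - (-7)|) = max(20, 4, 9, 2, 5, 2) = 20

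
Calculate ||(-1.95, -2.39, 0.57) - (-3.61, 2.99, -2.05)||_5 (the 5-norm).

(Σ|x_i - y_i|^5)^(1/5) = (|-1.95 - (-3.61)|^5 + |-2.39 - 2.99|^5 + |0.57 - (-2.05)|^5)^(1/5)
= (1.66^5 + 5.38^5 + 2.62^5)^(1/5) ≈ (12.6049 + 4507.2472 + 123.4544)^(1/5) = (4643.3065)^(1/5) ≈ 5.4121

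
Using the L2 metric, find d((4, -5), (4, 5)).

√(Σ(x_i - y_i)²) = √((4 - 4)² + (-5 - 5)²)
= √(0² + (-10)²) = √(0 + 100) = √100 = 10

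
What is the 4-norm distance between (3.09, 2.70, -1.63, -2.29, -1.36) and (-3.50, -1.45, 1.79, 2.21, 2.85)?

(Σ|x_i - y_i|^4)^(1/4) = (|3.09 - (-3.5)|^4 + |2.7 - (-1.45)|^4 + |-1.63 - 1.79|^4 + |-2.29 - 2.21|^4 + |-1.36 - 2.85|^4)^(1/4)
= (6.59^4 + 4.15^4 + 3.42^4 + 4.5^4 + 4.21^4)^(1/4) ≈ (1885.9999 + 296.6145 + 136.8058 + 410.0625 + 314.1437)^(1/4) = (3043.6264)^(1/4) ≈ 7.4276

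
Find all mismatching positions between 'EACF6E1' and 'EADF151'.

Differing positions: 3, 5, 6. Hamming distance = 3.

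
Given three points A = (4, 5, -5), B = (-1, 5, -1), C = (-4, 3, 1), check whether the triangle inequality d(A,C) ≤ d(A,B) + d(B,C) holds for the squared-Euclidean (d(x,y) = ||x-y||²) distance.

d(A,B) = 5² + 0² + 4² = 41, d(B,C) = 3² + 2² + 2² = 17, d(A,C) = 8² + 2² + 6² = 104.
d(A,C) = 104 > 41 + 17 = 58. Triangle inequality is VIOLATED. (Squared-Euclidean is not a metric — this is a counterexample.)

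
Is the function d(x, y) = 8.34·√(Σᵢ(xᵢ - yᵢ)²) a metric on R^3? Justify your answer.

Yes. The L2 (Euclidean) norm induces a metric on R^3, and multiplying a metric by a positive constant 8.34 > 0 preserves all four axioms: non-negativity (8.34·||x-y|| ≥ 0), identity (8.34·||x-y|| = 0 ⟺ ||x-y|| = 0 ⟺ x = y), symmetry (||x-y|| = ||y-x||), and the triangle inequality (8.34·||x-z|| ≤ 8.34·||x-y|| + 8.34·||y-z||). So d is a metric.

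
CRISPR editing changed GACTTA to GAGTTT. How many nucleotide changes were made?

Differing positions: 3, 6. Hamming distance = 2.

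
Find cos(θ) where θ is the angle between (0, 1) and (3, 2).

With u = (0, 1), v = (3, 2):
u·v = 0·3 + 1·2 = 0 + 2 = 2.
|u| = √(0² + 1²) = √1, |v| = √(3² + 2²) = √13, so |u||v| = √(1·13) = √13.
cos θ = (u·v)/(|u||v|) = 2/√13 ≈ 0.5547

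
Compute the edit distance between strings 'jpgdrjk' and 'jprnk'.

Let D[i][j] be the edit distance between the first i characters of 'jpgdrjk' and the first j characters of 'jprnk', with D[i][0] = i, D[0][j] = j, and D[i][j] = D[i-1][j-1] if the characters match, else 1 + min(D[i-1][j], D[i][j-1], D[i-1][j-1]). Filling the table (rows: prefixes of 'jpgdrjk', columns: prefixes of 'jprnk'):
     ε  j  p  r  n  k
  ε  0  1  2  3  4  5
  j  1  0  1  2  3  4
  p  2  1  0  1  2  3
  g  3  2  1  1  2  3
  d  4  3  2  2  2  3
  r  5  4  3  2  3  3
  j  6  5  4  3  3  4
  k  7  6  5  4  4  3
The bottom-right entry gives D[7][5] = 3, so no sequence of fewer than 3 edits works. Backtracking through the table gives one optimal edit sequence (3 edits):
  jpgdrjk → jpdrjk (del g @3)
  jpdrjk → jprjk (del d @3)
  jprjk → jprnk (sub j→n @4)
Edit distance = 3.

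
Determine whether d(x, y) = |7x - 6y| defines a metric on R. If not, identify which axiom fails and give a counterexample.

No. d fails symmetry: d(2, 8) = |7·2 - 6·8| = |-34| = 34, but d(8, 2) = |7·8 - 6·2| = |44| = 44. Since 34 ≠ 44, d(x,y) ≠ d(y,x) in general.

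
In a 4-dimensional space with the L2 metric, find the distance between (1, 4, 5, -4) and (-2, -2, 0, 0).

(Σ|x_i - y_i|^2)^(1/2) = (|1 - (-2)|^2 + |4 - (-2)|^2 + |5 - 0|^2 + |-4 - 0|^2)^(1/2)
= (3^2 + 6^2 + 5^2 + 4^2)^(1/2) = (9 + 36 + 25 + 16)^(1/2) = (86)^(1/2) ≈ 9.2736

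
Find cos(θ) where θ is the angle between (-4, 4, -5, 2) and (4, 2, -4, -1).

With u = (-4, 4, -5, 2), v = (4, 2, -4, -1):
u·v = (-4)·4 + 4·2 + (-5)·(-4) + 2·(-1) = (-16) + 8 + 20 + (-2) = 10.
|u| = √((-4)² + 4² + (-5)² + 2²) = √61, |v| = √(4² + 2² + (-4)² + (-1)²) = √37, so |u||v| = √(61·37) = √2257.
cos θ = (u·v)/(|u||v|) = 10/√2257 ≈ 0.2105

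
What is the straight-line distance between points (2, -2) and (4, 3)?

√(Σ(x_i - y_i)²) = √((2 - 4)² + (-2 - 3)²)
= √((-2)² + (-5)²) = √(4 + 25) = √29 ≈ 5.3852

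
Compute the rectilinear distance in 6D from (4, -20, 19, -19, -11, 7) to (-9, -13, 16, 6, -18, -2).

Σ|x_i - y_i| = |4 - (-9)| + |-20 - (-13)| + |19 - 16| + |-19 - 6| + |-11 - (-18)| + |7 - (-2)| = 13 + 7 + 3 + 25 + 7 + 9 = 64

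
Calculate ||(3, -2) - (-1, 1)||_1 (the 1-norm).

Σ|x_i - y_i| = |3 - (-1)| + |-2 - 1| = 4 + 3 = 7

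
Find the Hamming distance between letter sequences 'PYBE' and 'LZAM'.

Differing positions: 1, 2, 3, 4. Hamming distance = 4.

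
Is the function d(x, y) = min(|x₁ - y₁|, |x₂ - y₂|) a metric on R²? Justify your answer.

No. d fails identity of indiscernibles: take x = (1, 0) and y = (1, 7). Then d(x,y) = min(|1 - 1|, |0 - 7|) = min(0, 7) = 0, yet x ≠ y.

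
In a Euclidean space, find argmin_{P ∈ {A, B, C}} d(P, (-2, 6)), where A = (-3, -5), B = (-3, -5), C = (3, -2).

Distances: d(A) ≈ 11.0454, d(B) ≈ 11.0454, d(C) ≈ 9.434. Nearest: C = (3, -2) with distance 9.434.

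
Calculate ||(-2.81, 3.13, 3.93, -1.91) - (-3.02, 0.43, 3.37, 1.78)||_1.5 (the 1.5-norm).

(Σ|x_i - y_i|^1.5)^(1/1.5) = (|-2.81 - (-3.02)|^1.5 + |3.13 - 0.43|^1.5 + |3.93 - 3.37|^1.5 + |-1.91 - 1.78|^1.5)^(1/1.5)
= (0.21^1.5 + 2.7^1.5 + 0.56^1.5 + 3.69^1.5)^(1/1.5) ≈ (0.0962 + 4.4366 + 0.4191 + 7.0883)^(1/1.5) = (12.0402)^(1/1.5) ≈ 5.2532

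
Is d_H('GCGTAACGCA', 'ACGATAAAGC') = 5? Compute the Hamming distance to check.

Differing positions: 1, 4, 5, 7, 8, 9, 10. Hamming distance = 7, so the claim that d_H = 5 is false.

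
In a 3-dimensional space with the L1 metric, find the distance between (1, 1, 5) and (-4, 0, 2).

Σ|x_i - y_i| = |1 - (-4)| + |1 - 0| + |5 - 2| = 5 + 1 + 3 = 9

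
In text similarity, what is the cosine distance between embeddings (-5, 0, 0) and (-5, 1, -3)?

With u = (-5, 0, 0), v = (-5, 1, -3):
u·v = (-5)·(-5) + 0·1 + 0·(-3) = 25 + 0 + 0 = 25.
|u| = √((-5)² + 0² + 0²) = √25, |v| = √((-5)² + 1² + (-3)²) = √35, so |u||v| = √(25·35) = √875.
cos θ = (u·v)/(|u||v|) = 25/√875 ≈ 0.8452
Cosine distance = 1 - cos θ ≈ 1 - 0.8452 = 0.1548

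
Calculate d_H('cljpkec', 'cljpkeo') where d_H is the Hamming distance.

Differing positions: 7. Hamming distance = 1.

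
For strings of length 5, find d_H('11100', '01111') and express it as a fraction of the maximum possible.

Differing positions: 1, 4, 5. Hamming distance = 3. The maximum possible Hamming distance for length-5 strings is 5, so d_H/5 = 3/5 = 0.6.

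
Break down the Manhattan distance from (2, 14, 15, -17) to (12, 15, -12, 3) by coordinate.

Σ|x_i - y_i| = |2 - 12| + |14 - 15| + |15 - (-12)| + |-17 - 3| = 10 + 1 + 27 + 20 = 58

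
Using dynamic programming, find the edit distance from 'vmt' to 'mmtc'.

Let D[i][j] be the edit distance between the first i characters of 'vmt' and the first j characters of 'mmtc', with D[i][0] = i, D[0][j] = j, and D[i][j] = D[i-1][j-1] if the characters match, else 1 + min(D[i-1][j], D[i][j-1], D[i-1][j-1]). Filling the table (rows: prefixes of 'vmt', columns: prefixes of 'mmtc'):
     ε  m  m  t  c
  ε  0  1  2  3  4
  v  1  1  2  3  4
  m  2  1  1  2  3
  t  3  2  2  1  2
The bottom-right entry gives D[3][4] = 2, so no sequence of fewer than 2 edits works. Backtracking through the table gives one optimal edit sequence (2 edits):
  vmt → mmt (sub v→m @1)
  mmt → mmtc (ins c @4)
Edit distance = 2.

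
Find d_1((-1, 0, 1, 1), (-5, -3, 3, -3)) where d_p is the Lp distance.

Σ|x_i - y_i| = |-1 - (-5)| + |0 - (-3)| + |1 - 3| + |1 - (-3)| = 4 + 3 + 2 + 4 = 13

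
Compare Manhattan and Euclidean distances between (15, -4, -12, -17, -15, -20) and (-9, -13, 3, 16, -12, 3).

L1 = |15 - (-9)| + |-4 - (-13)| + |-12 - 3| + |-17 - 16| + |-15 - (-12)| + |-20 - 3| = 24 + 9 + 15 + 33 + 3 + 23 = 107
L2 = √(24² + 9² + 15² + 33² + 3² + 23²) = √2509 ≈ 50.0899
L1 ≥ L2 always (equality iff movement is along one axis); L1 > L2 here.
Ratio L1/L2 = 107/√2509 ≈ 2.1362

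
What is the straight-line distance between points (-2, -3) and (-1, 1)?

√(Σ(x_i - y_i)²) = √((-2 - (-1))² + (-3 - 1)²)
= √((-1)² + (-4)²) = √(1 + 16) = √17 ≈ 4.1231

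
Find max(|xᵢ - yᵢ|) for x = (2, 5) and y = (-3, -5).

max(|x_i - y_i|) = max(|2 - (-3)|, |5 - (-5)|) = max(5, 10) = 10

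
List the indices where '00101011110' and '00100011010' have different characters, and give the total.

Differing positions: 5, 9. Hamming distance = 2.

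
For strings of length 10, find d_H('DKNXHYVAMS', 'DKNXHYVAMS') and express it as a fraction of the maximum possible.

Differing positions: none. Hamming distance = 0. The maximum possible Hamming distance for length-10 strings is 10, so d_H/10 = 0/10 = 0.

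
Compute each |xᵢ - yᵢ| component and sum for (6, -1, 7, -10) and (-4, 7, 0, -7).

Σ|x_i - y_i| = |6 - (-4)| + |-1 - 7| + |7 - 0| + |-10 - (-7)| = 10 + 8 + 7 + 3 = 28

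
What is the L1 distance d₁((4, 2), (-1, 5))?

Σ|x_i - y_i| = |4 - (-1)| + |2 - 5| = 5 + 3 = 8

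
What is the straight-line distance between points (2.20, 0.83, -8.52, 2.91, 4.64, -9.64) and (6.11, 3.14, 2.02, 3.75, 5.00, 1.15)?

√(Σ(x_i - y_i)²) = √((2.2 - 6.11)² + (0.83 - 3.14)² + (-8.52 - 2.02)² + (2.91 - 3.75)² + (4.64 - 5)² + (-9.64 - 1.15)²)
= √((-3.91)² + (-2.31)² + (-10.54)² + (-0.84)² + (-0.36)² + (-10.79)²) = √(15.2881 + 5.3361 + 111.0916 + 0.7056 + 0.1296 + 116.4241) = √248.9751 ≈ 15.7789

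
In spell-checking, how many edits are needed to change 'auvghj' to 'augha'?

Let D[i][j] be the edit distance between the first i characters of 'auvghj' and the first j characters of 'augha', with D[i][0] = i, D[0][j] = j, and D[i][j] = D[i-1][j-1] if the characters match, else 1 + min(D[i-1][j], D[i][j-1], D[i-1][j-1]). Filling the table (rows: prefixes of 'auvghj', columns: prefixes of 'augha'):
     ε  a  u  g  h  a
  ε  0  1  2  3  4  5
  a  1  0  1  2  3  4
  u  2  1  0  1  2  3
  v  3  2  1  1  2  3
  g  4  3  2  1  2  3
  h  5  4  3  2  1  2
  j  6  5  4  3  2  2
The bottom-right entry gives D[6][5] = 2, so no sequence of fewer than 2 edits works. Backtracking through the table gives one optimal edit sequence (2 edits):
  auvghj → aughj (del v @3)
  aughj → augha (sub j→a @5)
Edit distance = 2.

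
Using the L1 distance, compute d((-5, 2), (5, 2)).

Σ|x_i - y_i| = |-5 - 5| + |2 - 2| = 10 + 0 = 10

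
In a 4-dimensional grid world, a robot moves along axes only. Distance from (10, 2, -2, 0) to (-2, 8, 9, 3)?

Σ|x_i - y_i| = |10 - (-2)| + |2 - 8| + |-2 - 9| + |0 - 3| = 12 + 6 + 11 + 3 = 32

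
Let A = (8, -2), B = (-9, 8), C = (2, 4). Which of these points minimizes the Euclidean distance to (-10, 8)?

Distances: d(A) ≈ 20.5913, d(B) = 1, d(C) ≈ 12.6491. Nearest: B = (-9, 8) with distance 1.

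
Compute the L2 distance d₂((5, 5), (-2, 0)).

√(Σ(x_i - y_i)²) = √((5 - (-2))² + (5 - 0)²)
= √(7² + 5²) = √(49 + 25) = √74 ≈ 8.6023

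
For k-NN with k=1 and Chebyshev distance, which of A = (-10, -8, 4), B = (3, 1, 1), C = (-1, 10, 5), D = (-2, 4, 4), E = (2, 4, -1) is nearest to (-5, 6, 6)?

Distances: d(A) = 14, d(B) = 8, d(C) = 4, d(D) = 3, d(E) = 7. Nearest: D = (-2, 4, 4) with distance 3.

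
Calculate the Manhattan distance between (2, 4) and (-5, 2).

Σ|x_i - y_i| = |2 - (-5)| + |4 - 2| = 7 + 2 = 9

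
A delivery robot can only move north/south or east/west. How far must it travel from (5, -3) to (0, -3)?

Σ|x_i - y_i| = |5 - 0| + |-3 - (-3)| = 5 + 0 = 5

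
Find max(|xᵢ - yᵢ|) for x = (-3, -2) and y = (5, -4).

max(|x_i - y_i|) = max(|-3 - 5|, |-2 - (-4)|) = max(8, 2) = 8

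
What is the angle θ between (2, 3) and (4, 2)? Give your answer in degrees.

With u = (2, 3), v = (4, 2):
u·v = 2·4 + 3·2 = 8 + 6 = 14.
|u| = √(2² + 3²) = √13, |v| = √(4² + 2²) = √20, so |u||v| = √(13·20) = √260.
cos θ = (u·v)/(|u||v|) = 14/√260 ≈ 0.868243
θ = arccos(0.868243) ≈ 29.74°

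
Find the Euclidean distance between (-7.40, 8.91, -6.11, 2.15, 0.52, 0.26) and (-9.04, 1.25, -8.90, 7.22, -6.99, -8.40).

√(Σ(x_i - y_i)²) = √((-7.4 - (-9.04))² + (8.91 - 1.25)² + (-6.11 - (-8.9))² + (2.15 - 7.22)² + (0.52 - (-6.99))² + (0.26 - (-8.4))²)
= √(1.64² + 7.66² + 2.79² + (-5.07)² + 7.51² + 8.66²) = √(2.6896 + 58.6756 + 7.7841 + 25.7049 + 56.4001 + 74.9956) = √226.2499 ≈ 15.0416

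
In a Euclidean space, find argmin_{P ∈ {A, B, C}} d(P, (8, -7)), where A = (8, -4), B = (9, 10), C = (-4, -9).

Distances: d(A) = 3, d(B) ≈ 17.0294, d(C) ≈ 12.1655. Nearest: A = (8, -4) with distance 3.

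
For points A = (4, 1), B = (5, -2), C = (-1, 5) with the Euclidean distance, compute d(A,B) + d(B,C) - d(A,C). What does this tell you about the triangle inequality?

d(A,B) = √(1² + 3²) = √10 ≈ 3.1623, d(B,C) = √(6² + 7²) = √85 ≈ 9.2195, d(A,C) = √(5² + 4²) = √41 ≈ 6.4031.
d(A,B) + d(B,C) - d(A,C) = 3.1623 + 9.2195 - 6.4031 = 12.3818 - 6.4031 = 5.9787 (to 4 decimal places). This is ≥ 0, so the triangle inequality holds for these points.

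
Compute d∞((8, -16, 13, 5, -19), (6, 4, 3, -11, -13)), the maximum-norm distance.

max(|x_i - y_i|) = max(|8 - 6|, |-16 - 4|, |13 - 3|, |5 - (-11)|, |-19 - (-13)|) = max(2, 20, 10, 16, 6) = 20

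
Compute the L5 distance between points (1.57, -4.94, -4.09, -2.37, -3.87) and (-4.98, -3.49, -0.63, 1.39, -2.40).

(Σ|x_i - y_i|^5)^(1/5) = (|1.57 - (-4.98)|^5 + |-4.94 - (-3.49)|^5 + |-4.09 - (-0.63)|^5 + |-2.37 - 1.39|^5 + |-3.87 - (-2.4)|^5)^(1/5)
= (6.55^5 + 1.45^5 + 3.46^5 + 3.76^5 + 1.47^5)^(1/5) ≈ (12056.0905 + 6.4097 + 495.8845 + 751.5177 + 6.8641)^(1/5) = (13316.7665)^(1/5) ≈ 6.6816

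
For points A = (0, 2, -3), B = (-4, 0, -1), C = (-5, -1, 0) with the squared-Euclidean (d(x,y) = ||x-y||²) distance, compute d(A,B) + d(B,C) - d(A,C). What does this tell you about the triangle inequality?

d(A,B) = 4² + 2² + 2² = 24, d(B,C) = 1² + 1² + 1² = 3, d(A,C) = 5² + 3² + 3² = 43.
d(A,B) + d(B,C) - d(A,C) = 24 + 3 - 43 = 27 - 43 = -16. This is < 0, so the triangle inequality FAILS for these points (squared-Euclidean is not a metric).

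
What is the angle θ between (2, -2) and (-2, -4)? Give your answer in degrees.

With u = (2, -2), v = (-2, -4):
u·v = 2·(-2) + (-2)·(-4) = (-4) + 8 = 4.
|u| = √(2² + (-2)²) = √8, |v| = √((-2)² + (-4)²) = √20, so |u||v| = √(8·20) = √160.
cos θ = (u·v)/(|u||v|) = 4/√160 ≈ 0.316228
θ = arccos(0.316228) ≈ 71.57°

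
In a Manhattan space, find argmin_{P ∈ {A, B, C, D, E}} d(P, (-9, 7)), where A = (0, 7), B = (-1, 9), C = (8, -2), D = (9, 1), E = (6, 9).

Distances: d(A) = 9, d(B) = 10, d(C) = 26, d(D) = 24, d(E) = 17. Nearest: A = (0, 7) with distance 9.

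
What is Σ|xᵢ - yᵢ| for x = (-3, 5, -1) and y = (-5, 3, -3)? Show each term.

Σ|x_i - y_i| = |-3 - (-5)| + |5 - 3| + |-1 - (-3)| = 2 + 2 + 2 = 6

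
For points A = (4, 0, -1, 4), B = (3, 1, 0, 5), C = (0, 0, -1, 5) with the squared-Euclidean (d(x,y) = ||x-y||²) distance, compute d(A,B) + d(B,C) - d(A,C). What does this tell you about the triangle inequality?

d(A,B) = 1² + 1² + 1² + 1² = 4, d(B,C) = 3² + 1² + 1² + 0² = 11, d(A,C) = 4² + 0² + 0² + 1² = 17.
d(A,B) + d(B,C) - d(A,C) = 4 + 11 - 17 = 15 - 17 = -2. This is < 0, so the triangle inequality FAILS for these points (squared-Euclidean is not a metric).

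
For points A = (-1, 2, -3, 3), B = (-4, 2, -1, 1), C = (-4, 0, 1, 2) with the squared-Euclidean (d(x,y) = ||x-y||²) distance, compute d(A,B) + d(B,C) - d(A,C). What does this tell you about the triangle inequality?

d(A,B) = 3² + 0² + 2² + 2² = 17, d(B,C) = 0² + 2² + 2² + 1² = 9, d(A,C) = 3² + 2² + 4² + 1² = 30.
d(A,B) + d(B,C) - d(A,C) = 17 + 9 - 30 = 26 - 30 = -4. This is < 0, so the triangle inequality FAILS for these points (squared-Euclidean is not a metric).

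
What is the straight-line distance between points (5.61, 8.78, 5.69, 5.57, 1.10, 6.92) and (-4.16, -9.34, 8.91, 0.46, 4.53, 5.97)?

√(Σ(x_i - y_i)²) = √((5.61 - (-4.16))² + (8.78 - (-9.34))² + (5.69 - 8.91)² + (5.57 - 0.46)² + (1.1 - 4.53)² + (6.92 - 5.97)²)
= √(9.77² + 18.12² + (-3.22)² + 5.11² + (-3.43)² + 0.95²) = √(95.4529 + 328.3344 + 10.3684 + 26.1121 + 11.7649 + 0.9025) = √472.9352 ≈ 21.7471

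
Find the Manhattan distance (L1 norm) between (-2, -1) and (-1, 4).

Σ|x_i - y_i| = |-2 - (-1)| + |-1 - 4| = 1 + 5 = 6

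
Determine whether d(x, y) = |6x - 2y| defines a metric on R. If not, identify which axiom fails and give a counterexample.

No. d fails symmetry: d(7, 6) = |6·7 - 2·6| = |30| = 30, but d(6, 7) = |6·6 - 2·7| = |22| = 22. Since 30 ≠ 22, d(x,y) ≠ d(y,x) in general.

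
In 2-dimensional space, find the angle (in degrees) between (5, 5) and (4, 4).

With u = (5, 5), v = (4, 4):
u·v = 5·4 + 5·4 = 20 + 20 = 40.
|u| = √(5² + 5²) = √50, |v| = √(4² + 4²) = √32, so |u||v| = √(50·32) = √1600 = 40.
cos θ = (u·v)/(|u||v|) = 40/40 = 1 (the vectors are parallel, pointing the same way)
θ = arccos(1) = 0°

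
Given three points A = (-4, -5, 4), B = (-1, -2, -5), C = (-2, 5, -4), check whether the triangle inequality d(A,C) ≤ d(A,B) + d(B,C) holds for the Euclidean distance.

d(A,B) = √(3² + 3² + 9²) = √99 ≈ 9.9499, d(B,C) = √(1² + 7² + 1²) = √51 ≈ 7.1414, d(A,C) = √(2² + 10² + 8²) = √168 ≈ 12.9615.
d(A,C) ≈ 12.9615 ≤ 9.9499 + 7.1414 = 17.0913. Triangle inequality is satisfied.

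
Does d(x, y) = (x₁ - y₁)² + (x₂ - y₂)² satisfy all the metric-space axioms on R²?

No. The squared Euclidean distance fails the triangle inequality. Counterexample: x = (0, 0), y = (5, 2), z = (10, 4). d(x,z) = 10² + 4² = 116, but d(x,y) + d(y,z) = (5² + 2²) + (5² + 2²) = 29 + 29 = 58. Since 116 > 58, the triangle inequality is violated. (Note: √d, the ordinary Euclidean distance, IS a metric.)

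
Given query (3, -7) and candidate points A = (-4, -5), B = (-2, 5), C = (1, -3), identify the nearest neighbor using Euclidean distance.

Distances: d(A) ≈ 7.2801, d(B) = 13, d(C) ≈ 4.4721. Nearest: C = (1, -3) with distance 4.4721.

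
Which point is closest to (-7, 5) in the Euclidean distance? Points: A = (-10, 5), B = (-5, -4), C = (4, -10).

Distances: d(A) = 3, d(B) ≈ 9.2195, d(C) ≈ 18.6011. Nearest: A = (-10, 5) with distance 3.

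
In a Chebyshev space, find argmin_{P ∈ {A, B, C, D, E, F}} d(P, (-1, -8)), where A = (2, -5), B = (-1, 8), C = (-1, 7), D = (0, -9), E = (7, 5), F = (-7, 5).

Distances: d(A) = 3, d(B) = 16, d(C) = 15, d(D) = 1, d(E) = 13, d(F) = 13. Nearest: D = (0, -9) with distance 1.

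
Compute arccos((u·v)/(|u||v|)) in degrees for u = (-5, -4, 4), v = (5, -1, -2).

With u = (-5, -4, 4), v = (5, -1, -2):
u·v = (-5)·5 + (-4)·(-1) + 4·(-2) = (-25) + 4 + (-8) = -29.
|u| = √((-5)² + (-4)² + 4²) = √57, |v| = √(5² + (-1)² + (-2)²) = √30, so |u||v| = √(57·30) = √1710.
cos θ = (u·v)/(|u||v|) = -29/√1710 ≈ -0.701294
θ = arccos(-0.701294) ≈ 134.53°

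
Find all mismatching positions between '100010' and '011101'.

Differing positions: 1, 2, 3, 4, 5, 6. Hamming distance = 6.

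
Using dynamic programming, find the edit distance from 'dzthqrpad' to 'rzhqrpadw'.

Let D[i][j] be the edit distance between the first i characters of 'dzthqrpad' and the first j characters of 'rzhqrpadw', with D[i][0] = i, D[0][j] = j, and D[i][j] = D[i-1][j-1] if the characters match, else 1 + min(D[i-1][j], D[i][j-1], D[i-1][j-1]). Filling the table (rows: prefixes of 'dzthqrpad', columns: prefixes of 'rzhqrpadw'):
     ε  r  z  h  q  r  p  a  d  w
  ε  0  1  2  3  4  5  6  7  8  9
  d  1  1  2  3  4  5  6  7  7  8
  z  2  2  1  2  3  4  5  6  7  8
  t  3  3  2  2  3  4  5  6  7  8
  h  4  4  3  2  3  4  5  6  7  8
  q  5  5  4  3  2  3  4  5  6  7
  r  6  5  5  4  3  2  3  4  5  6
  p  7  6  6  5  4  3  2  3  4  5
  a  8  7  7  6  5  4  3  2  3  4
  d  9  8  8  7  6  5  4  3  2  3
The bottom-right entry gives D[9][9] = 3, so no sequence of fewer than 3 edits works. Backtracking through the table gives one optimal edit sequence (3 edits):
  dzthqrpad → rzthqrpad (sub d→r @1)
  rzthqrpad → rzhqrpad (del t @3)
  rzhqrpad → rzhqrpadw (ins w @9)
Edit distance = 3.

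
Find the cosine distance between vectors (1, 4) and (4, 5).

With u = (1, 4), v = (4, 5):
u·v = 1·4 + 4·5 = 4 + 20 = 24.
|u| = √(1² + 4²) = √17, |v| = √(4² + 5²) = √41, so |u||v| = √(17·41) = √697.
cos θ = (u·v)/(|u||v|) = 24/√697 ≈ 0.9091
Cosine distance = 1 - cos θ ≈ 1 - 0.9091 = 0.0909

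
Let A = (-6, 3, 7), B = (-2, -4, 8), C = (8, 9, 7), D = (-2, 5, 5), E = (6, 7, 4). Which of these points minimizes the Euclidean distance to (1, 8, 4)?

Distances: d(A) ≈ 9.1104, d(B) = 13, d(C) ≈ 7.6811, d(D) ≈ 4.3589, d(E) ≈ 5.099. Nearest: D = (-2, 5, 5) with distance 4.3589.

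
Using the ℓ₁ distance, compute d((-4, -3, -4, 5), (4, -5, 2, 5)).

Σ|x_i - y_i| = |-4 - 4| + |-3 - (-5)| + |-4 - 2| + |5 - 5| = 8 + 2 + 6 + 0 = 16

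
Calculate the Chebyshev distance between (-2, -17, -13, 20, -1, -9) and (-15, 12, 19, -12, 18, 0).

max(|x_i - y_i|) = max(|-2 - (-15)|, |-17 - 12|, |-13 - 19|, |20 - (-12)|, |-1 - 18|, |-9 - 0|) = max(13, 29, 32, 32, 19, 9) = 32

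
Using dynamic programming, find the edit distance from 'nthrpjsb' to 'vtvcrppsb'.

Let D[i][j] be the edit distance between the first i characters of 'nthrpjsb' and the first j characters of 'vtvcrppsb', with D[i][0] = i, D[0][j] = j, and D[i][j] = D[i-1][j-1] if the characters match, else 1 + min(D[i-1][j], D[i][j-1], D[i-1][j-1]). Filling the table (rows: prefixes of 'nthrpjsb', columns: prefixes of 'vtvcrppsb'):
     ε  v  t  v  c  r  p  p  s  b
  ε  0  1  2  3  4  5  6  7  8  9
  n  1  1  2  3  4  5  6  7  8  9
  t  2  2  1  2  3  4  5  6  7  8
  h  3  3  2  2  3  4  5  6  7  8
  r  4  4  3  3  3  3  4  5  6  7
  p  5  5  4  4  4  4  3  4  5  6
  j  6  6  5  5  5  5  4  4  5  6
  s  7  7  6  6  6  6  5  5  4  5
  b  8  8  7  7  7  7  6  6  5  4
The bottom-right entry gives D[8][9] = 4, so no sequence of fewer than 4 edits works. Backtracking through the table gives one optimal edit sequence (4 edits):
  nthrpjsb → vthrpjsb (sub n→v @1)
  vthrpjsb → vtvhrpjsb (ins v @3)
  vtvhrpjsb → vtvcrpjsb (sub h→c @4)
  vtvcrpjsb → vtvcrppsb (sub j→p @7)
Edit distance = 4.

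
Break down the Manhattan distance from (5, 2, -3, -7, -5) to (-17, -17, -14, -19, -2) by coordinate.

Σ|x_i - y_i| = |5 - (-17)| + |2 - (-17)| + |-3 - (-14)| + |-7 - (-19)| + |-5 - (-2)| = 22 + 19 + 11 + 12 + 3 = 67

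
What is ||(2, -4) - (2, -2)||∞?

max(|x_i - y_i|) = max(|2 - 2|, |-4 - (-2)|) = max(0, 2) = 2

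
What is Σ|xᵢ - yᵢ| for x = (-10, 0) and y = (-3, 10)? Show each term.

Σ|x_i - y_i| = |-10 - (-3)| + |0 - 10| = 7 + 10 = 17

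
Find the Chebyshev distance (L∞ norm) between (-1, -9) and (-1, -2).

max(|x_i - y_i|) = max(|-1 - (-1)|, |-9 - (-2)|) = max(0, 7) = 7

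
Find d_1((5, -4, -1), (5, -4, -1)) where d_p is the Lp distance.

Σ|x_i - y_i| = |5 - 5| + |-4 - (-4)| + |-1 - (-1)| = 0 + 0 + 0 = 0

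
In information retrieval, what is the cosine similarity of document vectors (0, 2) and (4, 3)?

With u = (0, 2), v = (4, 3):
u·v = 0·4 + 2·3 = 0 + 6 = 6.
|u| = √(0² + 2²) = √4, |v| = √(4² + 3²) = √25, so |u||v| = √(4·25) = √100 = 10.
cos θ = (u·v)/(|u||v|) = 6/10 = 0.6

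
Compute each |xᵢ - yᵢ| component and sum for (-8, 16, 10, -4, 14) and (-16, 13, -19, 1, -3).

Σ|x_i - y_i| = |-8 - (-16)| + |16 - 13| + |10 - (-19)| + |-4 - 1| + |14 - (-3)| = 8 + 3 + 29 + 5 + 17 = 62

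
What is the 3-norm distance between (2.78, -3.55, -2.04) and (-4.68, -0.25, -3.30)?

(Σ|x_i - y_i|^3)^(1/3) = (|2.78 - (-4.68)|^3 + |-3.55 - (-0.25)|^3 + |-2.04 - (-3.3)|^3)^(1/3)
= (7.46^3 + 3.3^3 + 1.26^3)^(1/3) ≈ (415.1609 + 35.937 + 2.0004)^(1/3) = (453.0983)^(1/3) ≈ 7.6806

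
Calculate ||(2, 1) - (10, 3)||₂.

√(Σ(x_i - y_i)²) = √((2 - 10)² + (1 - 3)²)
= √((-8)² + (-2)²) = √(64 + 4) = √68 ≈ 8.2462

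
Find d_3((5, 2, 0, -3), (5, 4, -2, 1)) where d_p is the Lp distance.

(Σ|x_i - y_i|^3)^(1/3) = (|5 - 5|^3 + |2 - 4|^3 + |0 - (-2)|^3 + |-3 - 1|^3)^(1/3)
= (0^3 + 2^3 + 2^3 + 4^3)^(1/3) = (0 + 8 + 8 + 64)^(1/3) = (80)^(1/3) ≈ 4.3089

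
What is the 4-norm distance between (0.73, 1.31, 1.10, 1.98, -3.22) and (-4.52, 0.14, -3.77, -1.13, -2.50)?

(Σ|x_i - y_i|^4)^(1/4) = (|0.73 - (-4.52)|^4 + |1.31 - 0.14|^4 + |1.1 - (-3.77)|^4 + |1.98 - (-1.13)|^4 + |-3.22 - (-2.5)|^4)^(1/4)
= (5.25^4 + 1.17^4 + 4.87^4 + 3.11^4 + 0.72^4)^(1/4) ≈ (759.6914 + 1.8739 + 562.4913 + 93.5495 + 0.2687)^(1/4) = (1417.8748)^(1/4) ≈ 6.1363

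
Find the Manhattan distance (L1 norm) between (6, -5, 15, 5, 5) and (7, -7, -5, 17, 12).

Σ|x_i - y_i| = |6 - 7| + |-5 - (-7)| + |15 - (-5)| + |5 - 17| + |5 - 12| = 1 + 2 + 20 + 12 + 7 = 42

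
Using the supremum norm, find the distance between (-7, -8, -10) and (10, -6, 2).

max(|x_i - y_i|) = max(|-7 - 10|, |-8 - (-6)|, |-10 - 2|) = max(17, 2, 12) = 17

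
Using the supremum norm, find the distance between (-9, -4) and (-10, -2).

max(|x_i - y_i|) = max(|-9 - (-10)|, |-4 - (-2)|) = max(1, 2) = 2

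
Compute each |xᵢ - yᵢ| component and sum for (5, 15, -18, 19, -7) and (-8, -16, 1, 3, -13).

Σ|x_i - y_i| = |5 - (-8)| + |15 - (-16)| + |-18 - 1| + |19 - 3| + |-7 - (-13)| = 13 + 31 + 19 + 16 + 6 = 85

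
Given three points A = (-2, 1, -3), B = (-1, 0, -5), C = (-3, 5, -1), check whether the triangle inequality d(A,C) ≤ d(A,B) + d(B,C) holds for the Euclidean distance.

d(A,B) = √(1² + 1² + 2²) = √6 ≈ 2.4495, d(B,C) = √(2² + 5² + 4²) = √45 ≈ 6.7082, d(A,C) = √(1² + 4² + 2²) = √21 ≈ 4.5826.
d(A,C) ≈ 4.5826 ≤ 2.4495 + 6.7082 = 9.1577. Triangle inequality is satisfied.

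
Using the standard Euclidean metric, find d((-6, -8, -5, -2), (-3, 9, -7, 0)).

√(Σ(x_i - y_i)²) = √((-6 - (-3))² + (-8 - 9)² + (-5 - (-7))² + (-2 - 0)²)
= √((-3)² + (-17)² + 2² + (-2)²) = √(9 + 289 + 4 + 4) = √306 ≈ 17.4929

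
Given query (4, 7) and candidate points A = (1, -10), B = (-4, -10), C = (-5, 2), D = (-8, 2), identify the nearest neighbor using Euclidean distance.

Distances: d(A) ≈ 17.2627, d(B) ≈ 18.7883, d(C) ≈ 10.2956, d(D) = 13. Nearest: C = (-5, 2) with distance 10.2956.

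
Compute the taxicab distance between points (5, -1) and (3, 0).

Σ|x_i - y_i| = |5 - 3| + |-1 - 0| = 2 + 1 = 3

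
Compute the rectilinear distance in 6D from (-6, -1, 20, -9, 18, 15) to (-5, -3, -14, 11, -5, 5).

Σ|x_i - y_i| = |-6 - (-5)| + |-1 - (-3)| + |20 - (-14)| + |-9 - 11| + |18 - (-5)| + |15 - 5| = 1 + 2 + 34 + 20 + 23 + 10 = 90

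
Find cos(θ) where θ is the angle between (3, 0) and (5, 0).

With u = (3, 0), v = (5, 0):
u·v = 3·5 + 0·0 = 15 + 0 = 15.
|u| = √(3² + 0²) = √9, |v| = √(5² + 0²) = √25, so |u||v| = √(9·25) = √225 = 15.
cos θ = (u·v)/(|u||v|) = 15/15 = 1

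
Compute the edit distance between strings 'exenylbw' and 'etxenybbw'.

Let D[i][j] be the edit distance between the first i characters of 'exenylbw' and the first j characters of 'etxenybbw', with D[i][0] = i, D[0][j] = j, and D[i][j] = D[i-1][j-1] if the characters match, else 1 + min(D[i-1][j], D[i][j-1], D[i-1][j-1]). Filling the table (rows: prefixes of 'exenylbw', columns: prefixes of 'etxenybbw'):
     ε  e  t  x  e  n  y  b  b  w
  ε  0  1  2  3  4  5  6  7  8  9
  e  1  0  1  2  3  4  5  6  7  8
  x  2  1  1  1  2  3  4  5  6  7
  e  3  2  2  2  1  2  3  4  5  6
  n  4  3  3  3  2  1  2  3  4  5
  y  5  4  4  4  3  2  1  2  3  4
  l  6  5  5  5  4  3  2  2  3  4
  b  7  6  6  6  5  4  3  2  2  3
  w  8  7  7  7  6  5  4  3  3  2
The bottom-right entry gives D[8][9] = 2, so no sequence of fewer than 2 edits works. Backtracking through the table gives one optimal edit sequence (2 edits):
  exenylbw → etxenylbw (ins t @2)
  etxenylbw → etxenybbw (sub l→b @7)
Edit distance = 2.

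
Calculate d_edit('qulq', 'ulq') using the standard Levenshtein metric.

Let D[i][j] be the edit distance between the first i characters of 'qulq' and the first j characters of 'ulq', with D[i][0] = i, D[0][j] = j, and D[i][j] = D[i-1][j-1] if the characters match, else 1 + min(D[i-1][j], D[i][j-1], D[i-1][j-1]). Filling the table (rows: prefixes of 'qulq', columns: prefixes of 'ulq'):
     ε  u  l  q
  ε  0  1  2  3
  q  1  1  2  2
  u  2  1  2  3
  l  3  2  1  2
  q  4  3  2  1
The bottom-right entry gives D[4][3] = 1, so no sequence of fewer than 1 edit works. Backtracking through the table gives one optimal edit sequence (1 edit):
  qulq → ulq (del q @1)
Edit distance = 1.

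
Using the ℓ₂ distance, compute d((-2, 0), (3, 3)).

(Σ|x_i - y_i|^2)^(1/2) = (|-2 - 3|^2 + |0 - 3|^2)^(1/2)
= (5^2 + 3^2)^(1/2) = (25 + 9)^(1/2) = (34)^(1/2) ≈ 5.831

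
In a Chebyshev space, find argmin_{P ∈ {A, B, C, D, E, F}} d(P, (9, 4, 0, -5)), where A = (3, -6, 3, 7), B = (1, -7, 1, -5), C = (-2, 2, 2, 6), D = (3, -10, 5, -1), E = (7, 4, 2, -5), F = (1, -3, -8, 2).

Distances: d(A) = 12, d(B) = 11, d(C) = 11, d(D) = 14, d(E) = 2, d(F) = 8. Nearest: E = (7, 4, 2, -5) with distance 2.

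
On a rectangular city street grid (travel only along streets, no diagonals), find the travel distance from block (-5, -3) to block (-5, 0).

Σ|x_i - y_i| = |-5 - (-5)| + |-3 - 0| = 0 + 3 = 3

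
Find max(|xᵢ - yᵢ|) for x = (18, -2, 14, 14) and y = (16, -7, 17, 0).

max(|x_i - y_i|) = max(|18 - 16|, |-2 - (-7)|, |14 - 17|, |14 - 0|) = max(2, 5, 3, 14) = 14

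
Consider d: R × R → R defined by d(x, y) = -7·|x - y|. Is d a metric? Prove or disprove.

No. With c = -7 < 0, d fails non-negativity: d(1, 5) = -7·|1 - 5| = -7·4 = -28 < 0.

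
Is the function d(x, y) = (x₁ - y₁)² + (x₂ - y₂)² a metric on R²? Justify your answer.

No. The squared Euclidean distance fails the triangle inequality. Counterexample: x = (0, 0), y = (3, 2), z = (6, 4). d(x,z) = 6² + 4² = 52, but d(x,y) + d(y,z) = (3² + 2²) + (3² + 2²) = 13 + 13 = 26. Since 52 > 26, the triangle inequality is violated. (Note: √d, the ordinary Euclidean distance, IS a metric.)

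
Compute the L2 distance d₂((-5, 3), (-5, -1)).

√(Σ(x_i - y_i)²) = √((-5 - (-5))² + (3 - (-1))²)
= √(0² + 4²) = √(0 + 16) = √16 = 4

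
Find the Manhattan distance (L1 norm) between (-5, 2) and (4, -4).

Σ|x_i - y_i| = |-5 - 4| + |2 - (-4)| = 9 + 6 = 15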